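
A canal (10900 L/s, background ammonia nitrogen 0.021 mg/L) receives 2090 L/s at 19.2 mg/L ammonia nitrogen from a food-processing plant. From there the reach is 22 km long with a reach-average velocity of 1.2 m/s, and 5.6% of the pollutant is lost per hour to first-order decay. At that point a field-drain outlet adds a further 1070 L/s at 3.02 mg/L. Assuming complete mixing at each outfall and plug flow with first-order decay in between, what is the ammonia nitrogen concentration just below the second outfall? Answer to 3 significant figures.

2.37 mg/L

After mixing, C = (10900·0.02100 + 2090·19.20) / 12990 = 40360/12990 = 3.107 mg/L; combined flow 12990 L/s.
Travel time t = 22·1000 / 1.2 = 18330 s = 5.093 h.
5.6%/h lost → k = −ln(1 − 0.056) = 0.05763 h⁻¹.
Decay over the reach: 3.107·exp(−kt) = 3.107·0.7457 = 2.317 mg/L.
Second outfall: C = (12990·2.317 + 1070·3.020)/14060 = 2.370 mg/L.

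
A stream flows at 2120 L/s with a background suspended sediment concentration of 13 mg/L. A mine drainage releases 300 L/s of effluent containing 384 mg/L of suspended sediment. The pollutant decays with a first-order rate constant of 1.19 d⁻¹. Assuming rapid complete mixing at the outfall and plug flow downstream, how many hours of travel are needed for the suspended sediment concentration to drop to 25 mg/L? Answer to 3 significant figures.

After mixing, C = (2120·13.00 + 300.0·384.0) / 2420 = 142800/2420 = 58.99 mg/L.
58.99·exp(−k·t) = 25 → t = ln(58.99/25)/k = 62330 s = 17.31 h.

17.3 h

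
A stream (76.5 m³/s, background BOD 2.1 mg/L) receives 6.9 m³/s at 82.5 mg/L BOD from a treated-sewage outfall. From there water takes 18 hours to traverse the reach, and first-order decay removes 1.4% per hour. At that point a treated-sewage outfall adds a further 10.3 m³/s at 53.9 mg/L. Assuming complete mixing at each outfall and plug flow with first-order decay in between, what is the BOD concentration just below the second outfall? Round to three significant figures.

Conservation of mass: C = (76.50·2.100 + 6.900·82.50) / 83.40 = 729.9/83.40 = 8.752 mg/L; combined flow 83.40 m³/s.
1.4%/h lost → k = −ln(1 − 0.014) = 0.01410 h⁻¹.
Applying C = C₀e^(−kt): 8.752 × 0.7759 = 6.790 mg/L.
Second outfall: C = (83.40·6.790 + 10.30·53.90)/93.70 = 11.97 mg/L.

12.0 mg/L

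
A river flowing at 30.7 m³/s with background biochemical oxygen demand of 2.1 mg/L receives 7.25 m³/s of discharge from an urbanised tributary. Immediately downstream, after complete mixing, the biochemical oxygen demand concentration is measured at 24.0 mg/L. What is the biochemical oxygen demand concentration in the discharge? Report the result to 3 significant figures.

Mass balance: 30.70·2.100 + 7.250·Cₑ = 37.95·24.00
→ Cₑ = (37.95·24.00 − 30.70·2.100) / 7.250 = 116.7 mg/L.

117 mg/L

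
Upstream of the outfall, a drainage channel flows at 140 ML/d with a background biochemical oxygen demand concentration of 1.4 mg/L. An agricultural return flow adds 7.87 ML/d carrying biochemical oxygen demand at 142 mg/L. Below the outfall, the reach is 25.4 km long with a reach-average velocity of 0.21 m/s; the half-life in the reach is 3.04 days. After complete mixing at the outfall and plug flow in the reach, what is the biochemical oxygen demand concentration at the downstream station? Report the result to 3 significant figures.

Mass balance: C = (140.0·1.400 + 7.870·142.0) / 147.9 = 1314/147.9 = 8.883 mg/L.
Travel time t = 25.4·1000 / 0.21 = 121000 s = 33.60 h.
Half-life 3.04 d → k = ln 2 / 3.04 = 0.2280 d⁻¹.
First-order decay: C = 8.883·exp(−k·t) = 8.883·0.7267 = 6.456 mg/L.

6.46 mg/L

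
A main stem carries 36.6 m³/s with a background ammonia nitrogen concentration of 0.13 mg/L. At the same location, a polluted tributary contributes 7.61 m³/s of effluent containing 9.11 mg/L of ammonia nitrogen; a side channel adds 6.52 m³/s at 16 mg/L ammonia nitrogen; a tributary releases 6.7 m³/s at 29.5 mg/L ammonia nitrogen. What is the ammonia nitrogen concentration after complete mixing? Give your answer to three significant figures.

Mixed concentration C = ΣQC/ΣQ = (36.60·0.1300 + 7.610·9.110 + 6.520·16.00 + 6.700·29.50) / 57.43 = 376.1/57.43 = 6.548 mg/L.

6.55 mg/L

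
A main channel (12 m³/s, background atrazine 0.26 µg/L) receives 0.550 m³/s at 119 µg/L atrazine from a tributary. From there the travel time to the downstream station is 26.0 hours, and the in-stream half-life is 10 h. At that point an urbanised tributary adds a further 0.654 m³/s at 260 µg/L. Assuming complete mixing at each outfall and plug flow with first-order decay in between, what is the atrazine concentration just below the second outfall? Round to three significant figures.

13.7 µg/L

Conservation of mass: C = (12.00·0.2600 + 0.5500·119.0) / 12.55 = 68.57/12.55 = 5.464 µg/L; combined flow 12.55 m³/s.
Half-life 10 h → k = ln 2 / 10 = 0.06931 h⁻¹ = 1.664 d⁻¹.
Applying C = C₀e^(−kt): 5.464 × 0.1649 = 0.9012 µg/L.
Second outfall: C = (12.55·0.9012 + 0.6540·260.0)/13.20 = 13.73 µg/L.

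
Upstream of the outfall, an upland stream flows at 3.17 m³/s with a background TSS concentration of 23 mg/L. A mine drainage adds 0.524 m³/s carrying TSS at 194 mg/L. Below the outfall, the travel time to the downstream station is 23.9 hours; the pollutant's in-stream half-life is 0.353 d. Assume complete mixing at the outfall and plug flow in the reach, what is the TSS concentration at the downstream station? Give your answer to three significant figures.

6.69 mg/L

Mass balance: C = (3.170·23.00 + 0.5240·194.0) / 3.694 = 174.6/3.694 = 47.26 mg/L.
Half-life 0.353 d → k = ln 2 / 0.353 = 1.964 d⁻¹.
After decay, C = 47.26 × e^(−kt) = 47.26 × 0.1415 = 6.687 mg/L.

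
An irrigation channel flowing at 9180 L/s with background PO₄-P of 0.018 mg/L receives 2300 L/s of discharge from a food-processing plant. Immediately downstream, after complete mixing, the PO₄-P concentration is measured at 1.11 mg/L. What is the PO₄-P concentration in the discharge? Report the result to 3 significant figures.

Mass balance: 9180·0.01800 + 2300·Cₑ = 11480·1.110
→ Cₑ = (11480·1.110 − 9180·0.01800) / 2300 = 5.469 mg/L.

5.47 mg/L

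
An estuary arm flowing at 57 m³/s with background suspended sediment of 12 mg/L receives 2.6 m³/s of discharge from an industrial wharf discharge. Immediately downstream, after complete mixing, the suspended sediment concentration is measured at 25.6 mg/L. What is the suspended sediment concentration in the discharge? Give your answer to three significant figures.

Mass balance: 57.00·12.00 + 2.600·Cₑ = 59.60·25.60
→ Cₑ = (59.60·25.60 − 57.00·12.00) / 2.600 = 323.8 mg/L.

324 mg/L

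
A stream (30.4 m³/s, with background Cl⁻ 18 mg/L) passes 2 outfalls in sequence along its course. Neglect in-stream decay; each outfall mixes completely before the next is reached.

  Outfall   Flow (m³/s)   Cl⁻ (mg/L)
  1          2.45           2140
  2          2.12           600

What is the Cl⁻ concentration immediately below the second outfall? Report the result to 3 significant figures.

202 mg/L

After outfall 1: Q = 30.40 + 2.450 = 32.85 m³/s; C = (30.40·18.00 + 2.450·2140)/32.85 = 176.3 mg/L.
After outfall 2: Q = 32.85 + 2.120 = 34.97 m³/s; C = (32.85·176.3 + 2.120·600.0)/34.97 = 202.0 mg/L.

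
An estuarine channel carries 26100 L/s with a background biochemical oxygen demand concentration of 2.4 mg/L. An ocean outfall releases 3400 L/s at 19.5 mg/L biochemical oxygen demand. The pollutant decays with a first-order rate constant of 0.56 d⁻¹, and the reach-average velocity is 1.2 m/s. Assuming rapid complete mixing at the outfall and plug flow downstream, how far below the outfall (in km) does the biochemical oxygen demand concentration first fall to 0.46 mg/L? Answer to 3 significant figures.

417 km

Conservation of mass: C = (26100·2.400 + 3400·19.50) / 29500 = 128900/29500 = 4.371 mg/L.
Set 4.371·exp(−k·t) = 0.46 → t = ln(4.371/0.46)/k = 347400 s = 96.49 h.
Distance = v·t = 1.2·347400 = 416800 m = 416.8 km.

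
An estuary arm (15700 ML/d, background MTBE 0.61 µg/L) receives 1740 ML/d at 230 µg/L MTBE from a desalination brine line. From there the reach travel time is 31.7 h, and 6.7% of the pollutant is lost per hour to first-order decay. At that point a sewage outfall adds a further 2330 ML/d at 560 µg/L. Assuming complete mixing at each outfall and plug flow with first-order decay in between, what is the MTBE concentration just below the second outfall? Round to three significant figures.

68.3 µg/L

Mixed concentration C = ΣQC/ΣQ = (15700·0.6100 + 1740·230.0) / 17440 = 409800/17440 = 23.50 µg/L; combined flow 17440 ML/d.
6.7%/h lost → k = −ln(1 − 0.067) = 0.06935 h⁻¹.
Applying C = C₀e^(−kt): 23.50 × 0.1110 = 2.608 µg/L.
At the second outfall, C = (17440·2.608 + 2330·560.0) / (17440 + 2330) = 68.30 µg/L.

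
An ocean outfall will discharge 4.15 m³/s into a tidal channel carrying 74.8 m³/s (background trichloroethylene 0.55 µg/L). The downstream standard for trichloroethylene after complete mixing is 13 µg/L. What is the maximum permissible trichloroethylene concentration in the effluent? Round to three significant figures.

At the limit, (Qr·Cr + Qe·Cₑ)/(Qr + Qe) = 13:
Cₑ = (78.95·13 − 74.80·0.5500) / 4.150 = 237.4 µg/L.

237 µg/L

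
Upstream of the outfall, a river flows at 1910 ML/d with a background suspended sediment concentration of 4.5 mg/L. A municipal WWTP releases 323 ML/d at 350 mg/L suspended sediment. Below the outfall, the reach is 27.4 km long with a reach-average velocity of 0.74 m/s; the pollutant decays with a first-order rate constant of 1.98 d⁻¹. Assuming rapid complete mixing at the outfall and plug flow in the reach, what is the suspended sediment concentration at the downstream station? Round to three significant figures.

Flow-weighted average: C = (1910·4.500 + 323.0·350.0) / 2233 = 121600/2233 = 54.48 mg/L.
Travel time t = 27.4·1000 / 0.74 = 37030 s = 10.29 h.
After decay, C = 54.48 × e^(−kt) = 54.48 × 0.4280 = 23.32 mg/L.

23.3 mg/L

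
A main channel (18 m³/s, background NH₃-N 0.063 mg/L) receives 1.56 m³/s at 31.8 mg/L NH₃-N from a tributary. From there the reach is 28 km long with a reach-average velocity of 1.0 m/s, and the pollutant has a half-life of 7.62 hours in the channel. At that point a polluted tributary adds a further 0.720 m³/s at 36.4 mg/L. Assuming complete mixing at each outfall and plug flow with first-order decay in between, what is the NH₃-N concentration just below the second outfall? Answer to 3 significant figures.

2.53 mg/L

Mixed concentration C = ΣQC/ΣQ = (18.00·0.06300 + 1.560·31.80) / 19.56 = 50.74/19.56 = 2.594 mg/L; combined flow 19.56 m³/s.
Travel time t = 28·1000 / 1.0 = 28000 s = 7.778 h.
Half-life 7.62 h → k = ln 2 / 7.62 = 0.09096 h⁻¹ = 2.183 d⁻¹.
After decay, C = 2.594 × e^(−kt) = 2.594 × 0.4929 = 1.279 mg/L.
Second outfall: C = (19.56·1.279 + 0.7200·36.40)/20.28 = 2.526 mg/L.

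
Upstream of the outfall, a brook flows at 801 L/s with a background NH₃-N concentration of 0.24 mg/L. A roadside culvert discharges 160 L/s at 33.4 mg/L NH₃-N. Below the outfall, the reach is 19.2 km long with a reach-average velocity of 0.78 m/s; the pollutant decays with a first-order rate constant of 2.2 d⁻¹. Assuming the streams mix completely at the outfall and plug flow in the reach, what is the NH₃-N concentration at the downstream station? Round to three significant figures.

3.08 mg/L

Mixed concentration C = ΣQC/ΣQ = (801.0·0.2400 + 160.0·33.40) / 961.0 = 5536/961.0 = 5.761 mg/L.
Travel time t = 19.2·1000 / 0.78 = 24620 s = 6.838 h.
First-order decay: C = 5.761·exp(−k·t) = 5.761·0.5343 = 3.078 mg/L.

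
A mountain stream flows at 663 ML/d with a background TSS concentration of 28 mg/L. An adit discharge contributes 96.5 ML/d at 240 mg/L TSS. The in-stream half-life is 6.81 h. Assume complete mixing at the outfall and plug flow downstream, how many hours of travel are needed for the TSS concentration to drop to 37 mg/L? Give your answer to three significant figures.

Flow-weighted average: C = (663.0·28.00 + 96.50·240.0) / 759.5 = 41720/759.5 = 54.94 mg/L.
Half-life 6.81 h → k = ln 2 / 6.81 = 0.1018 h⁻¹ = 2.443 d⁻¹.
54.94·exp(−k·t) = 37 → t = ln(54.94/37)/k = 13980 s = 3.883 h.

3.88 h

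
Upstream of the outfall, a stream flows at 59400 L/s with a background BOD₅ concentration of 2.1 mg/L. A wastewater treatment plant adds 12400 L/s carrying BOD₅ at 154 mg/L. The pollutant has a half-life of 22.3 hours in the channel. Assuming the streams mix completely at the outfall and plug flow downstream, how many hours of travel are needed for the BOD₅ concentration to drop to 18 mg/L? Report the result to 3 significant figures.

14.6 h

Mixed concentration C = ΣQC/ΣQ = (59400·2.100 + 12400·154.0) / 71800 = 2034000/71800 = 28.33 mg/L.
Half-life 22.3 h → k = ln 2 / 22.3 = 0.03108 h⁻¹ = 0.7460 d⁻¹.
28.33·exp(−k·t) = 18 → t = ln(28.33/18)/k = 52540 s = 14.60 h.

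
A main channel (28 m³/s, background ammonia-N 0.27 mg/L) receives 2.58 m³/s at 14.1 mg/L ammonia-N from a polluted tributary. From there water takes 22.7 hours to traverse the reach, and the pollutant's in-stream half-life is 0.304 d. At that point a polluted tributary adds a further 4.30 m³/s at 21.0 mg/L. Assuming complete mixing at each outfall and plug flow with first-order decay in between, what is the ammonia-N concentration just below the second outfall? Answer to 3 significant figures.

2.73 mg/L

Flow-weighted average: C = (28.00·0.2700 + 2.580·14.10) / 30.58 = 43.94/30.58 = 1.437 mg/L; combined flow 30.58 m³/s.
Half-life 0.304 d → k = ln 2 / 0.304 = 2.280 d⁻¹.
First-order decay: C = 1.437·exp(−k·t) = 1.437·0.1157 = 0.1663 mg/L.
At the second outfall, C = (30.58·0.1663 + 4.300·21.00) / (30.58 + 4.300) = 2.735 mg/L.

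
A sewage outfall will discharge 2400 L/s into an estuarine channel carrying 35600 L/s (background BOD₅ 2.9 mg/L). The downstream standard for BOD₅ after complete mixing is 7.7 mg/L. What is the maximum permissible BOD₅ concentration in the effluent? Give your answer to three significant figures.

At the limit, (Qr·Cr + Qe·Cₑ)/(Qr + Qe) = 7.7:
Cₑ = (38000·7.7 − 35600·2.900) / 2400 = 78.90 mg/L.

78.9 mg/L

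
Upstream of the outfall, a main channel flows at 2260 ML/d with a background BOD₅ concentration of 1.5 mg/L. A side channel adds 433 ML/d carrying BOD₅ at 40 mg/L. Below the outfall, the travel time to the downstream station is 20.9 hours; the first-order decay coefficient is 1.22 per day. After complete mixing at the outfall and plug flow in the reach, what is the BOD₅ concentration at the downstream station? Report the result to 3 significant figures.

Flow-weighted average: C = (2260·1.500 + 433.0·40.00) / 2693 = 20710/2693 = 7.690 mg/L.
Applying C = C₀e^(−kt): 7.690 × 0.3456 = 2.658 mg/L.

2.66 mg/L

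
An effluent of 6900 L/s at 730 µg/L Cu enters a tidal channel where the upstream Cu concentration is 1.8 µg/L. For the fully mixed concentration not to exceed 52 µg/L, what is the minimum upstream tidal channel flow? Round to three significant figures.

93200 L/s

Set C_mix = 52: (Q·1.800 + 6900·730.0) / (Q + 6900) = 52
→ Q = 6900·(730.0 − 52)/(52 − 1.800) = 93190 L/s.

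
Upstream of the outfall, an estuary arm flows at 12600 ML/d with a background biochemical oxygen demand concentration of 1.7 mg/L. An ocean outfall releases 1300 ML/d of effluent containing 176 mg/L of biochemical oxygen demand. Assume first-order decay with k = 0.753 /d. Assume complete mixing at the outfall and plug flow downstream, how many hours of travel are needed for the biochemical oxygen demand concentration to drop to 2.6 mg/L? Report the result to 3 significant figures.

61.7 h

Mixed concentration C = ΣQC/ΣQ = (12600·1.700 + 1300·176.0) / 13900 = 250200/13900 = 18.00 mg/L.
18.00·exp(−k·t) = 2.6 → t = ln(18.00/2.6)/k = 222000 s = 61.67 h.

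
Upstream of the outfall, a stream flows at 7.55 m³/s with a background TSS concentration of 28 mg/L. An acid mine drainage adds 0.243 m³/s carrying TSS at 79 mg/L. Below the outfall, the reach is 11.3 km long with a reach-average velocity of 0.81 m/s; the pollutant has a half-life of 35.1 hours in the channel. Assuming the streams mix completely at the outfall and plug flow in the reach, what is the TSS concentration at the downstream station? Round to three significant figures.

Mass balance: C = (7.550·28.00 + 0.2430·79.00) / 7.793 = 230.6/7.793 = 29.59 mg/L.
Travel time t = 11.3·1000 / 0.81 = 13950 s = 3.875 h.
Half-life 35.1 h → k = ln 2 / 35.1 = 0.01975 h⁻¹ = 0.4739 d⁻¹.
Applying C = C₀e^(−kt): 29.59 × 0.9263 = 27.41 mg/L.

27.4 mg/L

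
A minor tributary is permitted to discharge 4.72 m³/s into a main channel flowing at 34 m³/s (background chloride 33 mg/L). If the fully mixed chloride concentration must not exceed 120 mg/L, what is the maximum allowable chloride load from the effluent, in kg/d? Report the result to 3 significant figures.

Mass balance at the limit: 34.00·33.00 + 4.720·Cₑ = 38.72·120 → Cₑ = 746.7 mg/L.
Load = 4.720 m³/s × 746.7 g/m³ × 86 400 s/d = 304500 kg/d.

305000 kg/d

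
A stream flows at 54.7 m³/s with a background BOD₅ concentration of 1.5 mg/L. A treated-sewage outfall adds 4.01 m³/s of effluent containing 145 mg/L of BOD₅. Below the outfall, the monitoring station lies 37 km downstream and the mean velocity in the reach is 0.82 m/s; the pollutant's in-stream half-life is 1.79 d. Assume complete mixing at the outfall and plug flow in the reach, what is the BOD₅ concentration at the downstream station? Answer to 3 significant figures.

9.23 mg/L

After mixing, C = (54.70·1.500 + 4.010·145.0) / 58.71 = 663.5/58.71 = 11.30 mg/L.
Travel time t = 37·1000 / 0.82 = 45120 s = 12.53 h.
Half-life 1.79 d → k = ln 2 / 1.79 = 0.3872 d⁻¹.
Applying C = C₀e^(−kt): 11.30 × 0.8169 = 9.232 mg/L.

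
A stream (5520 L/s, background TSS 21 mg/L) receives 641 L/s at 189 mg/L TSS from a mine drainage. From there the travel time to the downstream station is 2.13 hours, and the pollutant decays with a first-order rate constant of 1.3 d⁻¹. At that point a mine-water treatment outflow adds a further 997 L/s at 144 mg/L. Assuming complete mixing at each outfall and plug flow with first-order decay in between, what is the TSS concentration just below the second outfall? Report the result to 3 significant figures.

After mixing, C = (5520·21.00 + 641.0·189.0) / 6161 = 237100/6161 = 38.48 mg/L; combined flow 6161 L/s.
Decay over the reach: 38.48·exp(−kt) = 38.48·0.8910 = 34.29 mg/L.
At the second outfall, C = (6161·34.29 + 997.0·144.0) / (6161 + 997.0) = 49.57 mg/L.

49.6 mg/L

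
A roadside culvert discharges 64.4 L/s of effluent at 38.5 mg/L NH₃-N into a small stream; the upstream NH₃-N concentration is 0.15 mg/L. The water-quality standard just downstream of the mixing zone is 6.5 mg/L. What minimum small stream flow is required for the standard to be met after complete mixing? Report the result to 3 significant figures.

Set C_mix = 6.5: (Q·0.1500 + 64.40·38.50) / (Q + 64.40) = 6.5
→ Q = 64.40·(38.50 − 6.5)/(6.5 − 0.1500) = 324.5 L/s.

325 L/s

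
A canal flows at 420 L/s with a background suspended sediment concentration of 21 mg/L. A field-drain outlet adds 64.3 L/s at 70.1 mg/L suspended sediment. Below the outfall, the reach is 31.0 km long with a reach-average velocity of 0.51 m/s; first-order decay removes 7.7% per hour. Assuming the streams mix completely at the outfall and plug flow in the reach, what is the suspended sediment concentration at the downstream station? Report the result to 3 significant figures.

7.11 mg/L

Flow-weighted average: C = (420.0·21.00 + 64.30·70.10) / 484.3 = 13330/484.3 = 27.52 mg/L.
Travel time t = 31.0·1000 / 0.51 = 60780 s = 16.88 h.
7.7%/h lost → k = −ln(1 − 0.077) = 0.08013 h⁻¹.
Applying C = C₀e^(−kt): 27.52 × 0.2585 = 7.113 mg/L.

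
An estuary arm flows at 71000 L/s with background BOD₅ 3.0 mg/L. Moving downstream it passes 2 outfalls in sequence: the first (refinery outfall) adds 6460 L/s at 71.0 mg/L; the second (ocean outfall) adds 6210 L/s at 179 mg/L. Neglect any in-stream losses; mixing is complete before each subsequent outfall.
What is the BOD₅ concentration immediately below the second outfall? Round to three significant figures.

21.3 mg/L

Outfall 1: combined Q = 77460 L/s; C = (71000·3.000 + 6460·71.00)/77460 = 8.671 mg/L.
Outfall 2: combined Q = 83670 L/s; C = (77460·8.671 + 6210·179.0)/83670 = 21.31 mg/L.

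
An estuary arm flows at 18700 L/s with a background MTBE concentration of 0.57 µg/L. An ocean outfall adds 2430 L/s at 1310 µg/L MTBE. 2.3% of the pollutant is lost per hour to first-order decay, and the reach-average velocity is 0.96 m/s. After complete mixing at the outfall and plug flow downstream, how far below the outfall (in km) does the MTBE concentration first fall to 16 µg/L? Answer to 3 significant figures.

Mass balance: C = (18700·0.5700 + 2430·1310) / 21130 = 3194000/21130 = 151.2 µg/L.
2.3%/h lost → k = −ln(1 − 0.023) = 0.02327 h⁻¹.
Set 151.2·exp(−k·t) = 16 → t = ln(151.2/16)/k = 347400 s = 96.51 h.
Distance = v·t = 0.96·347400 = 333600 m = 333.6 km.

334 km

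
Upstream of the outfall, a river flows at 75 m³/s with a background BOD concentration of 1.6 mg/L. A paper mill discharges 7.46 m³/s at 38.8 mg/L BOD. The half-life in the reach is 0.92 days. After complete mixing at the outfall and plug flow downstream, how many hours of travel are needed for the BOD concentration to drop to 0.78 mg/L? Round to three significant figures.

Mass balance: C = (75.00·1.600 + 7.460·38.80) / 82.46 = 409.4/82.46 = 4.965 mg/L.
Half-life 0.92 d → k = ln 2 / 0.92 = 0.7534 d⁻¹.
4.965·exp(−k·t) = 0.78 → t = ln(4.965/0.78)/k = 212300 s = 58.96 h.

59.0 h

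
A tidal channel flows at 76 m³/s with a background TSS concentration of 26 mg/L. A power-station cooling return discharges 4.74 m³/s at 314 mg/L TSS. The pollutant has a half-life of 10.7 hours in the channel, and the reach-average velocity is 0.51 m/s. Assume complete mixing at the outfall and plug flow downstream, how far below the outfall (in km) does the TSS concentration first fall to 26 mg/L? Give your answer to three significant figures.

14.2 km

Mixed concentration C = ΣQC/ΣQ = (76.00·26.00 + 4.740·314.0) / 80.74 = 3464/80.74 = 42.91 mg/L.
Half-life 10.7 h → k = ln 2 / 10.7 = 0.06478 h⁻¹ = 1.555 d⁻¹.
Set 42.91·exp(−k·t) = 26 → t = ln(42.91/26)/k = 27840 s = 7.733 h.
Distance = v·t = 0.51·27840 = 14200 m = 14.20 km.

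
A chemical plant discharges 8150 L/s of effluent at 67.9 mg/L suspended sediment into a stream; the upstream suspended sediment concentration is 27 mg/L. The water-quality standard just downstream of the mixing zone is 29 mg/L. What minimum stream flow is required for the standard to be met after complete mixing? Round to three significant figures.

159000 L/s

Set C_mix = 29: (Q·27.00 + 8150·67.90) / (Q + 8150) = 29
→ Q = 8150·(67.90 − 29)/(29 − 27.00) = 158500 L/s.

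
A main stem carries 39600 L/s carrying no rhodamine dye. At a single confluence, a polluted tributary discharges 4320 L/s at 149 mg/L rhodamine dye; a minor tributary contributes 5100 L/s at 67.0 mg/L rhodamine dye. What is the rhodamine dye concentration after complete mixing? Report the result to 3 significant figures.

20.1 mg/L

Conservation of mass: C = (39600·0 + 4320·149.0 + 5100·67.00) / 49020 = 985400/49020 = 20.10 mg/L.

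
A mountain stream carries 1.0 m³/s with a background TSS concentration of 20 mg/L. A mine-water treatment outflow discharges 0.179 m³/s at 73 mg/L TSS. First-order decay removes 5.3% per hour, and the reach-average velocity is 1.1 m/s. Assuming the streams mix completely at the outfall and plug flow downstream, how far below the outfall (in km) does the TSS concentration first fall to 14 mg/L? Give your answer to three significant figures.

50.5 km

Mixed concentration C = ΣQC/ΣQ = (1.000·20.00 + 0.1790·73.00) / 1.179 = 33.07/1.179 = 28.05 mg/L.
5.3%/h lost → k = −ln(1 − 0.053) = 0.05446 h⁻¹.
Set 28.05·exp(−k·t) = 14 → t = ln(28.05/14)/k = 45930 s = 12.76 h.
Distance = v·t = 1.1·45930 = 50530 m = 50.53 km.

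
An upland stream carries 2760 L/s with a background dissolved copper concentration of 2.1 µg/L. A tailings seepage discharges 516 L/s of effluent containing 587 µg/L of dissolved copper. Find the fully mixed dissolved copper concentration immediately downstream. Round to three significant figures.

Conservation of mass: C = (2760·2.100 + 516.0·587.0) / 3276 = 308700/3276 = 94.23 µg/L.

94.2 µg/L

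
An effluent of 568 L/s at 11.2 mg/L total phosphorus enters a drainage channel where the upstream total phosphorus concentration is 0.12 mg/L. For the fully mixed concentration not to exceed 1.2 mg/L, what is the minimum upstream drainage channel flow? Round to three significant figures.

5260 L/s

Set C_mix = 1.2: (Q·0.1200 + 568.0·11.20) / (Q + 568.0) = 1.2
→ Q = 568.0·(11.20 − 1.2)/(1.2 − 0.1200) = 5259 L/s.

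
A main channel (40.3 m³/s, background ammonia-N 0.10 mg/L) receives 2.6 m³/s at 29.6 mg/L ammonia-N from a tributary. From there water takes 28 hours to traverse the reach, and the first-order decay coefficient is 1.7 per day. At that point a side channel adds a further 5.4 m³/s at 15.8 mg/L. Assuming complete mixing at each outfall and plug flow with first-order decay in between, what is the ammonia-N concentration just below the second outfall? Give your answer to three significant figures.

2.00 mg/L

Conservation of mass: C = (40.30·0.1000 + 2.600·29.60) / 42.90 = 80.99/42.90 = 1.888 mg/L; combined flow 42.90 m³/s.
Applying C = C₀e^(−kt): 1.888 × 0.1376 = 0.2598 mg/L.
At the second outfall, C = (42.90·0.2598 + 5.400·15.80) / (42.90 + 5.400) = 1.997 mg/L.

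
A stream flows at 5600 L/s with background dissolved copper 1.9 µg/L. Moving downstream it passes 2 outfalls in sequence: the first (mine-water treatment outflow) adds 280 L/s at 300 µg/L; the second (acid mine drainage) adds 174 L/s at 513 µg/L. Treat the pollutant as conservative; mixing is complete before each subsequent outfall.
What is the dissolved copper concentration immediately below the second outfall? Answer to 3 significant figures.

After outfall 1: Q = 5600 + 280.0 = 5880 L/s; C = (5600·1.900 + 280.0·300.0)/5880 = 16.10 µg/L.
After outfall 2: Q = 5880 + 174.0 = 6054 L/s; C = (5880·16.10 + 174.0·513.0)/6054 = 30.38 µg/L.

30.4 µg/L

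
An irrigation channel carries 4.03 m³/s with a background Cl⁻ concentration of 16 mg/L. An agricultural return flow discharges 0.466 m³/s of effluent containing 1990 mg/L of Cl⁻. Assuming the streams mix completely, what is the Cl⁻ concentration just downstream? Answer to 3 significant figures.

221 mg/L

After mixing, C = (4.030·16.00 + 0.4660·1990) / 4.496 = 991.8/4.496 = 220.6 mg/L.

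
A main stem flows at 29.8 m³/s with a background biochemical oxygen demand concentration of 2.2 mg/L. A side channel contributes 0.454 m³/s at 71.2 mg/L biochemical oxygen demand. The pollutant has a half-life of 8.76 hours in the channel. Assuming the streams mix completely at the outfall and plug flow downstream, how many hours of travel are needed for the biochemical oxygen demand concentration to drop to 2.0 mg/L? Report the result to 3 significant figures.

6.08 h

After mixing, C = (29.80·2.200 + 0.4540·71.20) / 30.25 = 97.88/30.25 = 3.235 mg/L.
Half-life 8.76 h → k = ln 2 / 8.76 = 0.07913 h⁻¹ = 1.899 d⁻¹.
3.235·exp(−k·t) = 2.0 → t = ln(3.235/2.0)/k = 21880 s = 6.079 h.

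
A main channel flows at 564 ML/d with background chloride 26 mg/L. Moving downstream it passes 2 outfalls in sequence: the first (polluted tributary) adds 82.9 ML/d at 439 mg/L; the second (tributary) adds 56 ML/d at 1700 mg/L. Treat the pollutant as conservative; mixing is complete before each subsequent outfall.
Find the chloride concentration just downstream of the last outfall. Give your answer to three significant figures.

208 mg/L

Outfall 1: combined Q = 646.9 ML/d; C = (564.0·26.00 + 82.90·439.0)/646.9 = 78.93 mg/L.
Outfall 2: combined Q = 702.9 ML/d; C = (646.9·78.93 + 56.00·1700)/702.9 = 208.1 mg/L.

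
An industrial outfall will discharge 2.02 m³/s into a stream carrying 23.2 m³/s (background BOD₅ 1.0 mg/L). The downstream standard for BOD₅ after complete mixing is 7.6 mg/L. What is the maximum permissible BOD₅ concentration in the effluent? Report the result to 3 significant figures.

83.4 mg/L

At the limit, (Qr·Cr + Qe·Cₑ)/(Qr + Qe) = 7.6:
Cₑ = (25.22·7.6 − 23.20·1.000) / 2.020 = 83.40 mg/L.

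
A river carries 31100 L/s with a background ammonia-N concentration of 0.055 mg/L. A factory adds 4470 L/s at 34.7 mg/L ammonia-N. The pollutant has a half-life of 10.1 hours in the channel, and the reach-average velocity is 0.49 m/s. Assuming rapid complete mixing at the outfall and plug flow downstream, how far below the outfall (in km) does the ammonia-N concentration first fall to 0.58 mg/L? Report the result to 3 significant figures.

52.1 km

Mixed concentration C = ΣQC/ΣQ = (31100·0.05500 + 4470·34.70) / 35570 = 156800/35570 = 4.409 mg/L.
Half-life 10.1 h → k = ln 2 / 10.1 = 0.06863 h⁻¹ = 1.647 d⁻¹.
Set 4.409·exp(−k·t) = 0.58 → t = ln(4.409/0.58)/k = 106400 s = 29.56 h.
Distance = v·t = 0.49·106400 = 52140 m = 52.14 km.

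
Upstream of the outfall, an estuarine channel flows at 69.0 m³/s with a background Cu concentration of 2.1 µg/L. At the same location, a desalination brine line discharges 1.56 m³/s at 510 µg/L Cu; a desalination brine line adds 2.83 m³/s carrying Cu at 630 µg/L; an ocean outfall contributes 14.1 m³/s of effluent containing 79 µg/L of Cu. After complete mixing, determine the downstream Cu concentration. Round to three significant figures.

43.9 µg/L

Conservation of mass: C = (69.00·2.100 + 1.560·510.0 + 2.830·630.0 + 14.10·79.00) / 87.49 = 3837/87.49 = 43.86 µg/L.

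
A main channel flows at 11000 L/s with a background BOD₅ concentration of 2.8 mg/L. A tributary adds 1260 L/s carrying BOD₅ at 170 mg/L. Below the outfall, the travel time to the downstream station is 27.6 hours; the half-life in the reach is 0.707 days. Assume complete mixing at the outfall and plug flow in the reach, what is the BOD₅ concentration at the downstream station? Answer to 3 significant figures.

6.47 mg/L

Mixed concentration C = ΣQC/ΣQ = (11000·2.800 + 1260·170.0) / 12260 = 245000/12260 = 19.98 mg/L.
Half-life 0.707 d → k = ln 2 / 0.707 = 0.9804 d⁻¹.
Applying C = C₀e^(−kt): 19.98 × 0.3239 = 6.472 mg/L.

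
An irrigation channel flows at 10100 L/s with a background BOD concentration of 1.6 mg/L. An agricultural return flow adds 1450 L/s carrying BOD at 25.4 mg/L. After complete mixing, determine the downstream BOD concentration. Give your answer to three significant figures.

Conservation of mass: C = (10100·1.600 + 1450·25.40) / 11550 = 52990/11550 = 4.588 mg/L.

4.59 mg/L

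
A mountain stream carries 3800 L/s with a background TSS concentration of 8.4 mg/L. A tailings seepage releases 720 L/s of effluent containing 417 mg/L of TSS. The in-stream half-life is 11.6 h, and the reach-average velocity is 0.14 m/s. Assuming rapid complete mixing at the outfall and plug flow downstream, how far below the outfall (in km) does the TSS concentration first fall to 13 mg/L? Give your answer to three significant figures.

14.6 km

Mass balance: C = (3800·8.400 + 720.0·417.0) / 4520 = 332200/4520 = 73.49 mg/L.
Half-life 11.6 h → k = ln 2 / 11.6 = 0.05975 h⁻¹ = 1.434 d⁻¹.
Set 73.49·exp(−k·t) = 13 → t = ln(73.49/13)/k = 104400 s = 28.99 h.
Distance = v·t = 0.14·104400 = 14610 m = 14.61 km.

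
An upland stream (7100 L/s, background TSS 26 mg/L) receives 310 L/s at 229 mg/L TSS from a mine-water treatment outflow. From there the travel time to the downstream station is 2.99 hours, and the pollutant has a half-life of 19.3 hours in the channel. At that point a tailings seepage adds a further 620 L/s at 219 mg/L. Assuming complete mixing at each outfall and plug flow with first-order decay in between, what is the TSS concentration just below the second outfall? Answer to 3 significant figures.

45.5 mg/L

Flow-weighted average: C = (7100·26.00 + 310.0·229.0) / 7410 = 255600/7410 = 34.49 mg/L; combined flow 7410 L/s.
Half-life 19.3 h → k = ln 2 / 19.3 = 0.03591 h⁻¹ = 0.8619 d⁻¹.
Decay over the reach: 34.49·exp(−kt) = 34.49·0.8982 = 30.98 mg/L.
Second outfall: C = (7410·30.98 + 620.0·219.0)/8030 = 45.50 mg/L.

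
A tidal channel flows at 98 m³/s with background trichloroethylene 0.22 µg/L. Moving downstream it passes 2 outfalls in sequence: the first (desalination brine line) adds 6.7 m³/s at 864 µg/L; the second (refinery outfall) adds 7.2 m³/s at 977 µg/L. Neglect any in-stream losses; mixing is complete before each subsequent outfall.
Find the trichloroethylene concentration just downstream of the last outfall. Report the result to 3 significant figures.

115 µg/L

Outfall 1: combined Q = 104.7 m³/s; C = (98.00·0.2200 + 6.700·864.0)/104.7 = 55.50 µg/L.
Outfall 2: combined Q = 111.9 m³/s; C = (104.7·55.50 + 7.200·977.0)/111.9 = 114.8 µg/L.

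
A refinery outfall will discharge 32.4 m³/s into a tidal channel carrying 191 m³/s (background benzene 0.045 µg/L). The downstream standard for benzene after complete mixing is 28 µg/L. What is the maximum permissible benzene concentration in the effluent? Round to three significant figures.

At the limit, (Qr·Cr + Qe·Cₑ)/(Qr + Qe) = 28:
Cₑ = (223.4·28 − 191.0·0.04500) / 32.40 = 192.8 µg/L.

193 µg/L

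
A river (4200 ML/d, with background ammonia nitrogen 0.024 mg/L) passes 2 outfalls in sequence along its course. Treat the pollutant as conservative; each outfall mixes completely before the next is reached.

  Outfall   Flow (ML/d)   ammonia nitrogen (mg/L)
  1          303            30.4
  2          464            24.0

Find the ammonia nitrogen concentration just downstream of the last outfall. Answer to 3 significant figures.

4.12 mg/L

Outfall 1: combined Q = 4503 ML/d; C = (4200·0.02400 + 303.0·30.40)/4503 = 2.068 mg/L.
Outfall 2: combined Q = 4967 ML/d; C = (4503·2.068 + 464.0·24.00)/4967 = 4.117 mg/L.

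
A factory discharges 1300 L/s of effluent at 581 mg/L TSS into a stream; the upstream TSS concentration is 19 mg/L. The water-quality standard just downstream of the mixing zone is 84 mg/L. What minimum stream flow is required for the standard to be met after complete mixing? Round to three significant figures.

9940 L/s

Set C_mix = 84: (Q·19.00 + 1300·581.0) / (Q + 1300) = 84
→ Q = 1300·(581.0 − 84)/(84 − 19.00) = 9940 L/s.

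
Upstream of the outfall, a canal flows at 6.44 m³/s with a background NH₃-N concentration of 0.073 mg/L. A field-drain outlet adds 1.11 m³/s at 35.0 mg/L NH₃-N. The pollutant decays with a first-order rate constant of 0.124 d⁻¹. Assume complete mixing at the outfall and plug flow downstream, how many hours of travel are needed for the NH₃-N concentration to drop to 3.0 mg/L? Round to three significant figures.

107 h

Mixed concentration C = ΣQC/ΣQ = (6.440·0.07300 + 1.110·35.00) / 7.550 = 39.32/7.550 = 5.208 mg/L.
5.208·exp(−k·t) = 3.0 → t = ln(5.208/3.0)/k = 384300 s = 106.8 h.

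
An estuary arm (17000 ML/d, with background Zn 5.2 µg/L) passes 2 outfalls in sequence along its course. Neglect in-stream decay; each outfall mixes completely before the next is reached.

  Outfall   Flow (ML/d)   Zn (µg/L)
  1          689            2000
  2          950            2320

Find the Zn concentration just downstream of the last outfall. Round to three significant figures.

197 µg/L

After outfall 1: Q = 17000 + 689.0 = 17690 ML/d; C = (17000·5.200 + 689.0·2000)/17690 = 82.90 µg/L.
After outfall 2: Q = 17690 + 950.0 = 18640 ML/d; C = (17690·82.90 + 950.0·2320)/18640 = 196.9 µg/L.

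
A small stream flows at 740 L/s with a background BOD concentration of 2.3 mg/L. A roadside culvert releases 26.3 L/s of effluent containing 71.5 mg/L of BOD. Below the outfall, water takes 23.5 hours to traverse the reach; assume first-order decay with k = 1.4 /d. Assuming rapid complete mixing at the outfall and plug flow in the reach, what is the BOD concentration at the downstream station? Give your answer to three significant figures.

1.19 mg/L

Conservation of mass: C = (740.0·2.300 + 26.30·71.50) / 766.3 = 3582/766.3 = 4.675 mg/L.
Applying C = C₀e^(−kt): 4.675 × 0.2539 = 1.187 mg/L.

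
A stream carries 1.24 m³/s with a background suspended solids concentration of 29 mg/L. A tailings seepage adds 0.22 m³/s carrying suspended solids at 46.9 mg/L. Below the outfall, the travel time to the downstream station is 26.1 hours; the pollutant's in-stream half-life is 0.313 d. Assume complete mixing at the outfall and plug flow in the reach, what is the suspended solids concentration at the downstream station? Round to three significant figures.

2.85 mg/L

Flow-weighted average: C = (1.240·29.00 + 0.2200·46.90) / 1.460 = 46.28/1.460 = 31.70 mg/L.
Half-life 0.313 d → k = ln 2 / 0.313 = 2.215 d⁻¹.
Applying C = C₀e^(−kt): 31.70 × 0.08997 = 2.852 mg/L.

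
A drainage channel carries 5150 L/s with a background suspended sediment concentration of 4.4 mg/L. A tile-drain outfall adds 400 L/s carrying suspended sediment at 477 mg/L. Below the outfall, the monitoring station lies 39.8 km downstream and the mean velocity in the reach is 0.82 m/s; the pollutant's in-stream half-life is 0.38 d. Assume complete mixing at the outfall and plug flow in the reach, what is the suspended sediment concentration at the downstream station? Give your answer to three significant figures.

Conservation of mass: C = (5150·4.400 + 400.0·477.0) / 5550 = 213500/5550 = 38.46 mg/L.
Travel time t = 39.8·1000 / 0.82 = 48540 s = 13.48 h.
Half-life 0.38 d → k = ln 2 / 0.38 = 1.824 d⁻¹.
First-order decay: C = 38.46·exp(−k·t) = 38.46·0.3589 = 13.80 mg/L.

13.8 mg/L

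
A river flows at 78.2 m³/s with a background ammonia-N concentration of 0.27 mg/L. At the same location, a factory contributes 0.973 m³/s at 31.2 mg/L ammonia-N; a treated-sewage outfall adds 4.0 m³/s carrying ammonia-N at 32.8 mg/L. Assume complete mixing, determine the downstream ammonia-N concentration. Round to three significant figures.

2.20 mg/L

Conservation of mass: C = (78.20·0.2700 + 0.9730·31.20 + 4.000·32.80) / 83.17 = 182.7/83.17 = 2.196 mg/L.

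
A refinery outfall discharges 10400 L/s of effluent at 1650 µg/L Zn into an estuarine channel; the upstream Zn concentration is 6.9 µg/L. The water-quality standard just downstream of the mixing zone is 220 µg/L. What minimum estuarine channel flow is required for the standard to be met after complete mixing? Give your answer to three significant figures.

69800 L/s

Set C_mix = 220: (Q·6.900 + 10400·1650) / (Q + 10400) = 220
→ Q = 10400·(1650 − 220)/(220 − 6.900) = 69790 L/s.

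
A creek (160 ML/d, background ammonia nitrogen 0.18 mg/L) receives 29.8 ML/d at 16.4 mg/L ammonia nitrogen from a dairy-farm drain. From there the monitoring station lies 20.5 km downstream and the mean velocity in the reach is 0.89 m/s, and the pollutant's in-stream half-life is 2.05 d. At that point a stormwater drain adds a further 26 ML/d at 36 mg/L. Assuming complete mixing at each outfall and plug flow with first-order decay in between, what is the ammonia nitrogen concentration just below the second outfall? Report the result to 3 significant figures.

Flow-weighted average: C = (160.0·0.1800 + 29.80·16.40) / 189.8 = 517.5/189.8 = 2.727 mg/L; combined flow 189.8 ML/d.
Travel time t = 20.5·1000 / 0.89 = 23030 s = 6.398 h.
Half-life 2.05 d → k = ln 2 / 2.05 = 0.3381 d⁻¹.
After decay, C = 2.727 × e^(−kt) = 2.727 × 0.9138 = 2.492 mg/L.
Second outfall: C = (189.8·2.492 + 26.00·36.00)/215.8 = 6.529 mg/L.

6.53 mg/L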